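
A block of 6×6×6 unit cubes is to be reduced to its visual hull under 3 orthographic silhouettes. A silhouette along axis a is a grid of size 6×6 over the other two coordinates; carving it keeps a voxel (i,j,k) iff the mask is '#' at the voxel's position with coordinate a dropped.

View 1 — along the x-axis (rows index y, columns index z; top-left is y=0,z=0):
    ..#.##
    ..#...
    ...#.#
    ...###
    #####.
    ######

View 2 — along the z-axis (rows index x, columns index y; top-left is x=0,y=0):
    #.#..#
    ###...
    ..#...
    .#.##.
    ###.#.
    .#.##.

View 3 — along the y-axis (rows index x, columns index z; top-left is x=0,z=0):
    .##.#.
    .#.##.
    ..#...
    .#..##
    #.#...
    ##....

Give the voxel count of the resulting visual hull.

voxel count = 17

full grid |V| = 216
after view 1 [x-axis, 20 of 36 cells solid] → remaining = 120
after view 2 [z-axis, 17 of 36 cells solid] → remaining = 48
after view 3 [y-axis, 14 of 36 cells solid] → remaining = 17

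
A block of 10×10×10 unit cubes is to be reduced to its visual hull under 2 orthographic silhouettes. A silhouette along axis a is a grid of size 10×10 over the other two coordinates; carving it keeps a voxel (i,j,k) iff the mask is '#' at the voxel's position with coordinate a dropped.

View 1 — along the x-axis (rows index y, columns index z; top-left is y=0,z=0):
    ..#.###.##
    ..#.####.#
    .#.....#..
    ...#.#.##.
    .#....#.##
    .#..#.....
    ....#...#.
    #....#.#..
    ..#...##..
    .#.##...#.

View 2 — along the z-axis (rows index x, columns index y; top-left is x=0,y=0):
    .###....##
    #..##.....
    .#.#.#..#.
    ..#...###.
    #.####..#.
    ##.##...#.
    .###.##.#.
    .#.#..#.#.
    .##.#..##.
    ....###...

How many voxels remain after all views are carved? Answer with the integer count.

full grid |V| = 1000
[1] x-view keeps 36 columns → grid now 360
[2] z-view keeps 45 columns → grid now 162

voxel count = 162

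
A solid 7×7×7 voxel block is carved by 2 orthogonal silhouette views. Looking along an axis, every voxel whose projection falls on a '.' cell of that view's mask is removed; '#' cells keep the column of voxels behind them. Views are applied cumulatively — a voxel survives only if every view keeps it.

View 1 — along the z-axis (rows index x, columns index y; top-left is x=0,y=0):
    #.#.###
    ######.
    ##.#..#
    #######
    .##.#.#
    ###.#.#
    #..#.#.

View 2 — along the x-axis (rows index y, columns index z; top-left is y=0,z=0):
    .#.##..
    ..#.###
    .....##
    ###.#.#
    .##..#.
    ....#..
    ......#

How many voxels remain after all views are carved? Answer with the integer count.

|visual hull| = 92

before carving: 343 voxels (7×7×7)
after view 1 [z-axis, 34 of 49 cells solid] → remaining = 238
after view 2 [x-axis, 19 of 49 cells solid] → remaining = 92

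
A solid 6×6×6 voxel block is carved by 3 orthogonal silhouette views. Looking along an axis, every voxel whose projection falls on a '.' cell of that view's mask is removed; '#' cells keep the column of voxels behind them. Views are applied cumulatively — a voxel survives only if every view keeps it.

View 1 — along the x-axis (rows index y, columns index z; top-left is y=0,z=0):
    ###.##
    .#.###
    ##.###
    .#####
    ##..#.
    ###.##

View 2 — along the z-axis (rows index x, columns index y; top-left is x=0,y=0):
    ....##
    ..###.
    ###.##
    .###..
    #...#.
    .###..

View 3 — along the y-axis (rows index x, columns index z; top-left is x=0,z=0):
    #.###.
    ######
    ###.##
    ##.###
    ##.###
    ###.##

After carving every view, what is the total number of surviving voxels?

voxel count = 69

full grid |V| = 216
  1. axis=0 (YZ plane), |mask|=27  ⇒  voxels=162
  2. axis=2 (XY plane), |mask|=18  ⇒  voxels=79
  3. axis=1 (XZ plane), |mask|=30  ⇒  voxels=69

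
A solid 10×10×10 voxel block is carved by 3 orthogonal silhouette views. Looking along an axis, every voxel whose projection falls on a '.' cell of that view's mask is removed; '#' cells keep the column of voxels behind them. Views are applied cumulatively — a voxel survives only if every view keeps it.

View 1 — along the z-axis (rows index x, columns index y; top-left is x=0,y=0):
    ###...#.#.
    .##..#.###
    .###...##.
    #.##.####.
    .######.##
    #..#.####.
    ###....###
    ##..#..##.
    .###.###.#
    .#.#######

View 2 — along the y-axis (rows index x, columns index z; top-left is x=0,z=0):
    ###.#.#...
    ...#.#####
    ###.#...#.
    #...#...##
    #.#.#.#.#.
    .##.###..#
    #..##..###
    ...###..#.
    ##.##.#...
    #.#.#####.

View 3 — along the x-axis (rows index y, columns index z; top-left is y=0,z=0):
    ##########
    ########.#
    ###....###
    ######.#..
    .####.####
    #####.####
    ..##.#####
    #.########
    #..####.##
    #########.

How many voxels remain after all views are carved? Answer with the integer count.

remaining voxels: 270

initial block: 10^3 = 1000
step 1: project along z, AND mask (63/100) → |grid| = 630
step 2: project along y, AND mask (53/100) → |grid| = 337
step 3: project along x, AND mask (81/100) → |grid| = 270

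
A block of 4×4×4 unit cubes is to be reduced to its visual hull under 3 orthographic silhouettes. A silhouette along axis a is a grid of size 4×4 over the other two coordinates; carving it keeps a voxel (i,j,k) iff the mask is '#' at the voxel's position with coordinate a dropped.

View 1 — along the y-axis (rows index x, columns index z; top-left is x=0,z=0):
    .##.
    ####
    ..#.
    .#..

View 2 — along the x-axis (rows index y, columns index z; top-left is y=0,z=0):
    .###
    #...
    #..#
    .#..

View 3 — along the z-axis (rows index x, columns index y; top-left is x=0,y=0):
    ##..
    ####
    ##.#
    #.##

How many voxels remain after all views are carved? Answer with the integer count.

|visual hull| = 12

full grid |V| = 64
step 1: project along y, AND mask (8/16) → |grid| = 32
step 2: project along x, AND mask (7/16) → |grid| = 13
step 3: project along z, AND mask (12/16) → |grid| = 12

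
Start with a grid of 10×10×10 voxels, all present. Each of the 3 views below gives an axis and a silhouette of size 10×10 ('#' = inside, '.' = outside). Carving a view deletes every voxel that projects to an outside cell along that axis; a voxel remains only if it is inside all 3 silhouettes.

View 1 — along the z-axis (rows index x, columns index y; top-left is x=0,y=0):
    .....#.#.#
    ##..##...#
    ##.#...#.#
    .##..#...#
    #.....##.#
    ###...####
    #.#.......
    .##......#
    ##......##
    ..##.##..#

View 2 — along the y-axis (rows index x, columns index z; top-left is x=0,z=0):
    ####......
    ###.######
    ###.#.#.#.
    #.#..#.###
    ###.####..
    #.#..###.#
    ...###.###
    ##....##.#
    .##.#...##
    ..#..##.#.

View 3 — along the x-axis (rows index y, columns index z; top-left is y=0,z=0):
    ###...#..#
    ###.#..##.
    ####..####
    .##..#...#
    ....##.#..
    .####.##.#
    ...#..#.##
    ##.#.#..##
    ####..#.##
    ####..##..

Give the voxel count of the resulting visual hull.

|visual hull| = 147

initial block: 10^3 = 1000
after view 1 [z-axis, 42 of 100 cells solid] → remaining = 420
after view 2 [y-axis, 58 of 100 cells solid] → remaining = 248
after view 3 [x-axis, 56 of 100 cells solid] → remaining = 147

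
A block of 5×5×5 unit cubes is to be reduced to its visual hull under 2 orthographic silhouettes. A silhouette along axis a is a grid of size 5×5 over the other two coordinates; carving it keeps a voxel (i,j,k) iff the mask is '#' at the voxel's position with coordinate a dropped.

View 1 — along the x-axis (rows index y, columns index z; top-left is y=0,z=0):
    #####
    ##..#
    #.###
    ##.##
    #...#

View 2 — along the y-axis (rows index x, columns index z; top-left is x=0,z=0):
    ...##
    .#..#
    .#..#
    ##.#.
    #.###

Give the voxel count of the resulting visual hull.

50 voxels

initial block: 5^3 = 125
V1 x: intersect with YZ mask (18 set) -- 90 left
V2 y: intersect with XZ mask (13 set) -- 50 left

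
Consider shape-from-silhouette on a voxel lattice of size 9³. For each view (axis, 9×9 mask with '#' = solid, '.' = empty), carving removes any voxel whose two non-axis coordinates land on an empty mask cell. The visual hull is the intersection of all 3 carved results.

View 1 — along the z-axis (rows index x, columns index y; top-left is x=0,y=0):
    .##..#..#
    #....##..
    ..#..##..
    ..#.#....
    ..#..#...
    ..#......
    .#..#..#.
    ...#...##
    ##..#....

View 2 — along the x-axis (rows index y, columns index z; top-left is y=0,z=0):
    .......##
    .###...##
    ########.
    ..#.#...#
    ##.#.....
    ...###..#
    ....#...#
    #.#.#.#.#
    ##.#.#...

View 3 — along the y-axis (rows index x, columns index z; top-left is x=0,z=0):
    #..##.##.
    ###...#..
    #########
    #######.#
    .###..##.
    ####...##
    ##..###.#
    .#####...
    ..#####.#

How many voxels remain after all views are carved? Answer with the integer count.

voxel count = 66

full grid |V| = 729
after view 1 [z-axis, 24 of 81 cells solid] → remaining = 216
after view 2 [x-axis, 36 of 81 cells solid] → remaining = 109
after view 3 [y-axis, 54 of 81 cells solid] → remaining = 66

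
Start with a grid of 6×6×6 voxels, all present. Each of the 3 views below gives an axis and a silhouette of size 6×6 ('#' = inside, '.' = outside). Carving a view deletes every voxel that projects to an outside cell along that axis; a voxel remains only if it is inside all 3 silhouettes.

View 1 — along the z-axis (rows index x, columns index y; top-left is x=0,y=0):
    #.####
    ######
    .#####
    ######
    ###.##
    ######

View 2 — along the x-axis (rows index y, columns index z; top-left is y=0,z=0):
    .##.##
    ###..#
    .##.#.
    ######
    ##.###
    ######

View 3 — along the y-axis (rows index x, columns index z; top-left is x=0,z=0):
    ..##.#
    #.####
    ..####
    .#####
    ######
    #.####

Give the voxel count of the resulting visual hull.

remaining voxels: 116

full grid |V| = 216
[1] z-view keeps 33 columns → grid now 198
[2] x-view keeps 28 columns → grid now 154
[3] y-view keeps 28 columns → grid now 116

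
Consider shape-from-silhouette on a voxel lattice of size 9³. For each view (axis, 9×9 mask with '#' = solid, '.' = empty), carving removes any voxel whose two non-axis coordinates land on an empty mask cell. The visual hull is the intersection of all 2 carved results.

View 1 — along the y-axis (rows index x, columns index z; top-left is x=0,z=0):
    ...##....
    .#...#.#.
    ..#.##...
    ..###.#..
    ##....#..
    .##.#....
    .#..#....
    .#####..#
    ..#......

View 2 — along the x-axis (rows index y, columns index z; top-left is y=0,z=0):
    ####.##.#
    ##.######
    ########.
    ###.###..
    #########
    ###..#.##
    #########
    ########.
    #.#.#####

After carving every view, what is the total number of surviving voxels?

205 voxels

start: 9×9×9 = 729 voxels
after view 1 [y-axis, 27 of 81 cells solid] → remaining = 243
after view 2 [x-axis, 68 of 81 cells solid] → remaining = 205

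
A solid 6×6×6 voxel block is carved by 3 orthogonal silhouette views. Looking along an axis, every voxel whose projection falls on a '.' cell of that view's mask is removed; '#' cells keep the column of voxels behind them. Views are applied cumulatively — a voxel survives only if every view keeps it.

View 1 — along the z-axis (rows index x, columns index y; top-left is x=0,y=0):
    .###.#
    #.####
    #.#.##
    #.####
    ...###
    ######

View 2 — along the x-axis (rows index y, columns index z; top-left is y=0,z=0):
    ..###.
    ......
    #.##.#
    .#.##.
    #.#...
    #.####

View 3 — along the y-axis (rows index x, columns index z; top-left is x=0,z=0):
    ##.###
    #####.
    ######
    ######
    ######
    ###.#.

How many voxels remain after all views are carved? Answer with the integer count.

remaining voxels: 77

start: 6×6×6 = 216 voxels
carve view 1 (along z, XY-mask fill 27/36): 162 voxels remain
carve view 2 (along x, YZ-mask fill 17/36): 87 voxels remain
carve view 3 (along y, XZ-mask fill 32/36): 77 voxels remain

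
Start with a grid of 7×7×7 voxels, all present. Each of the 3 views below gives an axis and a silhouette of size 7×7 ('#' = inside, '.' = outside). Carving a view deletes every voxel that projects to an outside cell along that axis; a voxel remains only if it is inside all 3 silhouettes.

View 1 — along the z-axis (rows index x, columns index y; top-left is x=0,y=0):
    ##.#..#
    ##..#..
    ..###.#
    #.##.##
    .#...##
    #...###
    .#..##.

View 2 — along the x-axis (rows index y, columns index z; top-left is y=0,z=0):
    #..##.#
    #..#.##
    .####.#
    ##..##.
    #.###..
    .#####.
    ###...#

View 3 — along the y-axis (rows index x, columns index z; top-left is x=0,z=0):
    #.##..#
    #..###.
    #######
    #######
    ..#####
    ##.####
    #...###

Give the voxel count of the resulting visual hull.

initial block: 7^3 = 343
after view 1 [z-axis, 26 of 49 cells solid] → remaining = 182
after view 2 [x-axis, 30 of 49 cells solid] → remaining = 110
after view 3 [y-axis, 37 of 49 cells solid] → remaining = 88

88 voxels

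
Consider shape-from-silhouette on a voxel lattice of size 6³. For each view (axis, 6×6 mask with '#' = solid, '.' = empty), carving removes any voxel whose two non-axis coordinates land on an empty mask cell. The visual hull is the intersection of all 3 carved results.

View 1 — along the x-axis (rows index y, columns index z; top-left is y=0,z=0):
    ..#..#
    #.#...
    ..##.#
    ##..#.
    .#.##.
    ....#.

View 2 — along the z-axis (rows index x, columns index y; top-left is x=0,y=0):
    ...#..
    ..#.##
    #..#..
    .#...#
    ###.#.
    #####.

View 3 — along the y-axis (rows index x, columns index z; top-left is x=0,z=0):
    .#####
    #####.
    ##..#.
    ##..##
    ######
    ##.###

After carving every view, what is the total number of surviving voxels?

|visual hull| = 33

before carving: 216 voxels (6×6×6)
step 1: project along x, AND mask (14/36) → |grid| = 84
step 2: project along z, AND mask (17/36) → |grid| = 41
step 3: project along y, AND mask (28/36) → |grid| = 33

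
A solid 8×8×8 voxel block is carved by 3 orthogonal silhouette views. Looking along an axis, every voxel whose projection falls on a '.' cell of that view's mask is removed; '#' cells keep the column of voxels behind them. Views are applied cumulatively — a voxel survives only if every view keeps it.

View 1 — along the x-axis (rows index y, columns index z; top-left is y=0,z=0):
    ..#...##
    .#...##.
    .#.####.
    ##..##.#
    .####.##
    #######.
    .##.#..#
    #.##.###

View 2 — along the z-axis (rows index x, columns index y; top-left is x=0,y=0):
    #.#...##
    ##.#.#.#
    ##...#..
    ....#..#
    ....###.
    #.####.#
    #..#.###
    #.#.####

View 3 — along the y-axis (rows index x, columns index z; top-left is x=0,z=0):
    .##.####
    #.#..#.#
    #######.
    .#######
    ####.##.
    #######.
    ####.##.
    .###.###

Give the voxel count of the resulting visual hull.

start: 8×8×8 = 512 voxels
V1 x: intersect with YZ mask (39 set) -- 312 left
V2 z: intersect with XY mask (34 set) -- 172 left
V3 y: intersect with XZ mask (49 set) -- 134 left

voxel count = 134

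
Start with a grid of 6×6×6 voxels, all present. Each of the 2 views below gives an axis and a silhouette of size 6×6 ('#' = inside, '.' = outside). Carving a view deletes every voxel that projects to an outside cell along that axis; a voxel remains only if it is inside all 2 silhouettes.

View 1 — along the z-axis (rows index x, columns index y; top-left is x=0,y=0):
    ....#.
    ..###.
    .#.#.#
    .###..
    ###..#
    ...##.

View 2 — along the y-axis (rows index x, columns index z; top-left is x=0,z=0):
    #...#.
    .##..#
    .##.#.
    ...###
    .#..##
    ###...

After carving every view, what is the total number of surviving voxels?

|visual hull| = 47

initial block: 6^3 = 216
after view 1 [z-axis, 16 of 36 cells solid] → remaining = 96
after view 2 [y-axis, 17 of 36 cells solid] → remaining = 47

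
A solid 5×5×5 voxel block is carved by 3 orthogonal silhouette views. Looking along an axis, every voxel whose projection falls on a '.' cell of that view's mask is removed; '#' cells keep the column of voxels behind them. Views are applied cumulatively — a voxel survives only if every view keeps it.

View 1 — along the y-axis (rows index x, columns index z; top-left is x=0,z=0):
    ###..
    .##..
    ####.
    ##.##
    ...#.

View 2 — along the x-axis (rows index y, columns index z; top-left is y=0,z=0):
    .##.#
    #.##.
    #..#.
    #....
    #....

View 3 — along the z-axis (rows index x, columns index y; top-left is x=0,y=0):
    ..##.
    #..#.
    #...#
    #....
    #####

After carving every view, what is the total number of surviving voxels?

11 voxels

start: 5×5×5 = 125 voxels
step 1: project along y, AND mask (14/25) → |grid| = 70
step 2: project along x, AND mask (10/25) → |grid| = 29
step 3: project along z, AND mask (12/25) → |grid| = 11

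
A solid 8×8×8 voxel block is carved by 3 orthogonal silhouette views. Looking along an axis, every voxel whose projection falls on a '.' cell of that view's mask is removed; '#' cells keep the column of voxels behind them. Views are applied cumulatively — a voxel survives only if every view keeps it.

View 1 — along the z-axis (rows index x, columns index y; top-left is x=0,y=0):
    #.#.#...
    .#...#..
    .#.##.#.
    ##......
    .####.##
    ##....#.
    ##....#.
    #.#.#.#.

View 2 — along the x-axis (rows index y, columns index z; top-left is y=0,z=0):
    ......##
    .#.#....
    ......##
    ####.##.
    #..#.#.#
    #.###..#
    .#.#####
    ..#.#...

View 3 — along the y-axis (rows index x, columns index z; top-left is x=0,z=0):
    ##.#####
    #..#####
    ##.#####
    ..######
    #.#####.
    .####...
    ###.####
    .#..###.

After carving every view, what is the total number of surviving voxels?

69 voxels

full grid |V| = 512
after view 1 [z-axis, 27 of 64 cells solid] → remaining = 216
after view 2 [x-axis, 29 of 64 cells solid] → remaining = 93
after view 3 [y-axis, 47 of 64 cells solid] → remaining = 69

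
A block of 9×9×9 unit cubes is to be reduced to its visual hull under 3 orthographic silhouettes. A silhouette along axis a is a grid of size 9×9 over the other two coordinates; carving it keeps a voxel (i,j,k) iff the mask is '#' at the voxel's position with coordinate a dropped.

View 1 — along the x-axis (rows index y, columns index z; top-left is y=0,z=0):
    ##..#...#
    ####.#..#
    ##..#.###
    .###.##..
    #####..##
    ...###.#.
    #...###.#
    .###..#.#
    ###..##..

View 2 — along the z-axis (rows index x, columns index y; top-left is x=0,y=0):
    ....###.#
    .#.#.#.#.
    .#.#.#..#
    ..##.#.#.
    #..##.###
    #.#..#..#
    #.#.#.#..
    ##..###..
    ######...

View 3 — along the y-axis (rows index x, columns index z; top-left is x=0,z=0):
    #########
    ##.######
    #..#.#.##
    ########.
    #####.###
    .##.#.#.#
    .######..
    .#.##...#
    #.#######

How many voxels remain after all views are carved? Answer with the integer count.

before carving: 729 voxels (9×9×9)
V1 x: intersect with YZ mask (47 set) -- 423 left
V2 z: intersect with XY mask (41 set) -- 211 left
V3 y: intersect with XZ mask (61 set) -- 159 left

159 voxels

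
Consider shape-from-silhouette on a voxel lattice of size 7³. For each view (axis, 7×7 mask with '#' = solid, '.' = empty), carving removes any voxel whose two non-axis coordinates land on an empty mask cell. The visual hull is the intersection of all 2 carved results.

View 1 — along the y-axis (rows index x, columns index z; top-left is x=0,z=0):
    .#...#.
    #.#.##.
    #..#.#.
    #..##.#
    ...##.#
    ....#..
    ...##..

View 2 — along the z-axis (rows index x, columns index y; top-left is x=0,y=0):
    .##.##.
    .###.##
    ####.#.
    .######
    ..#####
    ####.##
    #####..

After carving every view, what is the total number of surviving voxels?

initial block: 7^3 = 343
step 1: project along y, AND mask (19/49) → |grid| = 133
step 2: project along z, AND mask (36/49) → |grid| = 98

|visual hull| = 98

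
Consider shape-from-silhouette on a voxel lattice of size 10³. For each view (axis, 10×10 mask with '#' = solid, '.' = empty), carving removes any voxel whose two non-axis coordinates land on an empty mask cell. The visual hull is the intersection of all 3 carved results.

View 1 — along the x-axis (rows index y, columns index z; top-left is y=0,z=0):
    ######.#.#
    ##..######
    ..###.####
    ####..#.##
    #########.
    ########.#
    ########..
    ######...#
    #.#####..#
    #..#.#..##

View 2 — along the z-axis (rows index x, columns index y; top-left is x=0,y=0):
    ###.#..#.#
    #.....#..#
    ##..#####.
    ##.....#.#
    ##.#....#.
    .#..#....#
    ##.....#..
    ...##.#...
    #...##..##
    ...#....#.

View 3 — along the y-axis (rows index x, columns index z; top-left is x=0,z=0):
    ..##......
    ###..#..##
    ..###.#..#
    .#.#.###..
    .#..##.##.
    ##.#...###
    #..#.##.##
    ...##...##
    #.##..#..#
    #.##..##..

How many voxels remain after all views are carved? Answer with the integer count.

remaining voxels: 141

full grid |V| = 1000
[1] x-view keeps 75 columns → grid now 750
[2] z-view keeps 40 columns → grid now 300
[3] y-view keeps 49 columns → grid now 141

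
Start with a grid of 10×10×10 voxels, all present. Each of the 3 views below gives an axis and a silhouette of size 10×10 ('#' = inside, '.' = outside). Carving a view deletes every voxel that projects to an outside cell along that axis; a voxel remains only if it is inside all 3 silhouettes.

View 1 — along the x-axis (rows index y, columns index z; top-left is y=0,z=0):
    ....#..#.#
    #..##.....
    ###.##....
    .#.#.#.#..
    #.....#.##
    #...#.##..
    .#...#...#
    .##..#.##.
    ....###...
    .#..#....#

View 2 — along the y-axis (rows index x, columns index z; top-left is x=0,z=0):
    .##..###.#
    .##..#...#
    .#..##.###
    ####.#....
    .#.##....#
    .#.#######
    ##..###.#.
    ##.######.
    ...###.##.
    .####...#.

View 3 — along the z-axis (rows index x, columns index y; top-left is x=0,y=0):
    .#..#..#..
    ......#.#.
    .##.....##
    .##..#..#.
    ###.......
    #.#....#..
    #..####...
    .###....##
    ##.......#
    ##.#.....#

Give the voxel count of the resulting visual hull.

remaining voxels: 82

before carving: 1000 voxels (10×10×10)
V1 x: intersect with YZ mask (37 set) -- 370 left
V2 y: intersect with XZ mask (57 set) -- 223 left
V3 z: intersect with XY mask (36 set) -- 82 left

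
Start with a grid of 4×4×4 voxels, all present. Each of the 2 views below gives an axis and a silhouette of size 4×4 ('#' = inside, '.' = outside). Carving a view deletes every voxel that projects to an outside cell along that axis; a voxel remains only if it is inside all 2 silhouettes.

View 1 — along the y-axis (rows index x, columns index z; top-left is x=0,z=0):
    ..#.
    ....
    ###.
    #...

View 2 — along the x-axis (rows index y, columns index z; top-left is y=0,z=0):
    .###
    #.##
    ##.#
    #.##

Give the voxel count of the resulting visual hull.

before carving: 64 voxels (4×4×4)
carve view 1 (along y, XZ-mask fill 5/16): 20 voxels remain
carve view 2 (along x, YZ-mask fill 12/16): 14 voxels remain

voxel count = 14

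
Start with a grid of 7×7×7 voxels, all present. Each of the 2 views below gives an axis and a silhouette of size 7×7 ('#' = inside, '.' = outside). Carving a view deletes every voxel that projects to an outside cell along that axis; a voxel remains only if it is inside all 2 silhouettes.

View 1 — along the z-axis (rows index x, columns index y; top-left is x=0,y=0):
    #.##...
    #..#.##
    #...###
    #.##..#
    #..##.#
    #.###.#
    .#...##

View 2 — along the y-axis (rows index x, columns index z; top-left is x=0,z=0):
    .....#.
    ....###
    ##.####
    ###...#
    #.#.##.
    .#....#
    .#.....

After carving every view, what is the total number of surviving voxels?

initial block: 7^3 = 343
[1] z-view keeps 27 columns → grid now 189
[2] y-view keeps 21 columns → grid now 84

voxel count = 84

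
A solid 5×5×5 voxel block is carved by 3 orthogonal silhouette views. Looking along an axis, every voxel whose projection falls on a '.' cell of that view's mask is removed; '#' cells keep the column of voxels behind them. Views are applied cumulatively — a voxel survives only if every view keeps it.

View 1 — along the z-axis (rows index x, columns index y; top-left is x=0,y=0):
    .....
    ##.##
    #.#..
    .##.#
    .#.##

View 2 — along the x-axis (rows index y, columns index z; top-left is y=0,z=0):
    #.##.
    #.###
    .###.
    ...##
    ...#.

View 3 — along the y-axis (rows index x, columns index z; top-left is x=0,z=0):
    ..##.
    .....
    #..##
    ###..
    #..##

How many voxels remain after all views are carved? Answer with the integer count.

before carving: 125 voxels (5×5×5)
  1. axis=2 (XY plane), |mask|=12  ⇒  voxels=60
  2. axis=0 (YZ plane), |mask|=13  ⇒  voxels=31
  3. axis=1 (XZ plane), |mask|=11  ⇒  voxels=13

remaining voxels: 13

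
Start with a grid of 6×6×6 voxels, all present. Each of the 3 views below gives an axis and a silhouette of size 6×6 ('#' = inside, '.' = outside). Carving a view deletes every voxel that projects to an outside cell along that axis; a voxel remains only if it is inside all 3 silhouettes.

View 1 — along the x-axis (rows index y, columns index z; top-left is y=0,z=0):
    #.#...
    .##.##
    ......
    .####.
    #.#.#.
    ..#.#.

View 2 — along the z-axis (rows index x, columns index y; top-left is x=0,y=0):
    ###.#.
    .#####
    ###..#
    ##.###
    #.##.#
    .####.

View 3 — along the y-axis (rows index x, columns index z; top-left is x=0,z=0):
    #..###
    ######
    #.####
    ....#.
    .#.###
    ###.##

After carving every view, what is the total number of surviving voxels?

|visual hull| = 43

start: 6×6×6 = 216 voxels
  1. axis=0 (YZ plane), |mask|=15  ⇒  voxels=90
  2. axis=2 (XY plane), |mask|=26  ⇒  voxels=64
  3. axis=1 (XZ plane), |mask|=25  ⇒  voxels=43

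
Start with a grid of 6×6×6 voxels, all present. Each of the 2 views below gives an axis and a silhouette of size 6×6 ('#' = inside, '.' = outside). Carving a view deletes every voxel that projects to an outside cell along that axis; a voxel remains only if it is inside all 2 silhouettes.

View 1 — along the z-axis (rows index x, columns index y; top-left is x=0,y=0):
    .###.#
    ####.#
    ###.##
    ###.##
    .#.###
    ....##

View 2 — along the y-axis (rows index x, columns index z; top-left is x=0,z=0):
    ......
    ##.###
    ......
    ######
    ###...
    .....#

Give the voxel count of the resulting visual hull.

full grid |V| = 216
V1 z: intersect with XY mask (25 set) -- 150 left
V2 y: intersect with XZ mask (15 set) -- 69 left

voxel count = 69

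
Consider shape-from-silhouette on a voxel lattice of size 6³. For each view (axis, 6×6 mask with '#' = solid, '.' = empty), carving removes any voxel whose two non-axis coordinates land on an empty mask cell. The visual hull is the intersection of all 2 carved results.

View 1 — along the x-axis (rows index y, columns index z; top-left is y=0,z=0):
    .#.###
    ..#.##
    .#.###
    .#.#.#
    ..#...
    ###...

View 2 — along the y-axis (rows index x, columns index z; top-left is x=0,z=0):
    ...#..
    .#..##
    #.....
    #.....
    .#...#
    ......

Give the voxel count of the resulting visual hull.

remaining voxels: 24

initial block: 6^3 = 216
after view 1 [x-axis, 18 of 36 cells solid] → remaining = 108
after view 2 [y-axis, 8 of 36 cells solid] → remaining = 24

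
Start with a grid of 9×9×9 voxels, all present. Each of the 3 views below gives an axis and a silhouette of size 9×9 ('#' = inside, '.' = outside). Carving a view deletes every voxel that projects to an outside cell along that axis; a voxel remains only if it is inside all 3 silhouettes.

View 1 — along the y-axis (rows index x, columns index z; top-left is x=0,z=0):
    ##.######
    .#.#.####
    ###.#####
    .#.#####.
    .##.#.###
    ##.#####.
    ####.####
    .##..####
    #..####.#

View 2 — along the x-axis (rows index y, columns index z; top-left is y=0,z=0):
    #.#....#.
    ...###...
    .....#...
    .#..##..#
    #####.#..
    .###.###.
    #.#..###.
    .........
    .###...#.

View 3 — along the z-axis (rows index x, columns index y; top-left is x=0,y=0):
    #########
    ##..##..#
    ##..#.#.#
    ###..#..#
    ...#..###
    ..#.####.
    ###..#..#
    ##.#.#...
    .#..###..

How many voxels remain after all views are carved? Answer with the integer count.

start: 9×9×9 = 729 voxels
  1. axis=1 (XZ plane), |mask|=61  ⇒  voxels=549
  2. axis=0 (YZ plane), |mask|=32  ⇒  voxels=215
  3. axis=2 (XY plane), |mask|=46  ⇒  voxels=136

|visual hull| = 136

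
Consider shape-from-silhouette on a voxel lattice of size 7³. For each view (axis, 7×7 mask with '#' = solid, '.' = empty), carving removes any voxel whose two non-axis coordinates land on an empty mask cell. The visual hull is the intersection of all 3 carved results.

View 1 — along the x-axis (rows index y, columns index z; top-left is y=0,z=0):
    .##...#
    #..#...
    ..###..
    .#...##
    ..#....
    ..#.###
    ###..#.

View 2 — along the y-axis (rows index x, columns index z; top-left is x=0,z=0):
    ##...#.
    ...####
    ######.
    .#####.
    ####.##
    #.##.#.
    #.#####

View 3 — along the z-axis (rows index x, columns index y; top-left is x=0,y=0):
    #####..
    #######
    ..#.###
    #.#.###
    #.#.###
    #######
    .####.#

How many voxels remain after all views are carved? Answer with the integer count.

|visual hull| = 73

initial block: 7^3 = 343
[1] x-view keeps 20 columns → grid now 140
[2] y-view keeps 34 columns → grid now 97
[3] z-view keeps 38 columns → grid now 73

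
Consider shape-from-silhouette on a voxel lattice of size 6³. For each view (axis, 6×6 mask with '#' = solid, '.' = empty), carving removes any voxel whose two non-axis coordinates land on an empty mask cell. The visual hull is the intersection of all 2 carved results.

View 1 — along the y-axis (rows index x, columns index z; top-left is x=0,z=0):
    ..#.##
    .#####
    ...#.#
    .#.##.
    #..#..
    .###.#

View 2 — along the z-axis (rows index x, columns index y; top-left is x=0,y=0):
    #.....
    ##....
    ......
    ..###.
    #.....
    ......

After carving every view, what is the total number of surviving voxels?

remaining voxels: 24

start: 6×6×6 = 216 voxels
carve view 1 (along y, XZ-mask fill 19/36): 114 voxels remain
carve view 2 (along z, XY-mask fill 7/36): 24 voxels remain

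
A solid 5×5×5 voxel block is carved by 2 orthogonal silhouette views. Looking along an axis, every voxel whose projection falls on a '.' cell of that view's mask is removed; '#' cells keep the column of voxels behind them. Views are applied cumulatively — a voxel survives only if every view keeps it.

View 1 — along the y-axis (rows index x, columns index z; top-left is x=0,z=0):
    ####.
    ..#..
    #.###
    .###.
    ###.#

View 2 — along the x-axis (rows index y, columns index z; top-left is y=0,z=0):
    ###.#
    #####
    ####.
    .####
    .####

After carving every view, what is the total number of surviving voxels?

|visual hull| = 69

initial block: 5^3 = 125
carve view 1 (along y, XZ-mask fill 16/25): 80 voxels remain
carve view 2 (along x, YZ-mask fill 21/25): 69 voxels remain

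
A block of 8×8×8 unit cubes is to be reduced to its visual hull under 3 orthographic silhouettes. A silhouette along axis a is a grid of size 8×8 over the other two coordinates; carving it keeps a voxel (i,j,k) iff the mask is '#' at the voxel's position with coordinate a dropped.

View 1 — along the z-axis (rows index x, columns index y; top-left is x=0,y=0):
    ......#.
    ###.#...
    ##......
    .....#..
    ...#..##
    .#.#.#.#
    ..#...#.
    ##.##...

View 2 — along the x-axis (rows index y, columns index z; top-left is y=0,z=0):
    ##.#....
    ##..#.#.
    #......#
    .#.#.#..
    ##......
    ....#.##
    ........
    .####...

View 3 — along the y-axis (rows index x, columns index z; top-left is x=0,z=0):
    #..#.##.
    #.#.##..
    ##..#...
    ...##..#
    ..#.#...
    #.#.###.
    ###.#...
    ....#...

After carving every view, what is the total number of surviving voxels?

|visual hull| = 24

before carving: 512 voxels (8×8×8)
after view 1 [z-axis, 21 of 64 cells solid] → remaining = 168
after view 2 [x-axis, 21 of 64 cells solid] → remaining = 56
after view 3 [y-axis, 26 of 64 cells solid] → remaining = 24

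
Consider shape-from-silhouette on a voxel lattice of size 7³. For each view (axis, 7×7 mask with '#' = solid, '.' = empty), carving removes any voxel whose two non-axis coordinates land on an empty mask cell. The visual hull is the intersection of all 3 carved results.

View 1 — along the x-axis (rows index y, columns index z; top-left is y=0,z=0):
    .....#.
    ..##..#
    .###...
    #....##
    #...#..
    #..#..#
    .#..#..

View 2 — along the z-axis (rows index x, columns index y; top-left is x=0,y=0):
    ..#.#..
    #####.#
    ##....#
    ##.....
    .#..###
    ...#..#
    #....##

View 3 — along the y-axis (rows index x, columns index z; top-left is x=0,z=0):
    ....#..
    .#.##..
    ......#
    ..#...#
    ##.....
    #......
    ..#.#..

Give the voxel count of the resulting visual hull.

start: 7×7×7 = 343 voxels
[1] x-view keeps 17 columns → grid now 119
[2] z-view keeps 22 columns → grid now 50
[3] y-view keeps 12 columns → grid now 15

remaining voxels: 15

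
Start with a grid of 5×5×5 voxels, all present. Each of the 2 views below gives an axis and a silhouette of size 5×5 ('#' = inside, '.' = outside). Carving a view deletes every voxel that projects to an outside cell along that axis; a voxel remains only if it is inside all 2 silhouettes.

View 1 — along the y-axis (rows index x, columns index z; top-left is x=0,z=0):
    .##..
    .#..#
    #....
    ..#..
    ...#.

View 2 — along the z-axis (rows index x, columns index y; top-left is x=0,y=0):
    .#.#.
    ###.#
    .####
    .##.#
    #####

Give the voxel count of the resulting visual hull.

24 voxels

start: 5×5×5 = 125 voxels
step 1: project along y, AND mask (7/25) → |grid| = 35
step 2: project along z, AND mask (18/25) → |grid| = 24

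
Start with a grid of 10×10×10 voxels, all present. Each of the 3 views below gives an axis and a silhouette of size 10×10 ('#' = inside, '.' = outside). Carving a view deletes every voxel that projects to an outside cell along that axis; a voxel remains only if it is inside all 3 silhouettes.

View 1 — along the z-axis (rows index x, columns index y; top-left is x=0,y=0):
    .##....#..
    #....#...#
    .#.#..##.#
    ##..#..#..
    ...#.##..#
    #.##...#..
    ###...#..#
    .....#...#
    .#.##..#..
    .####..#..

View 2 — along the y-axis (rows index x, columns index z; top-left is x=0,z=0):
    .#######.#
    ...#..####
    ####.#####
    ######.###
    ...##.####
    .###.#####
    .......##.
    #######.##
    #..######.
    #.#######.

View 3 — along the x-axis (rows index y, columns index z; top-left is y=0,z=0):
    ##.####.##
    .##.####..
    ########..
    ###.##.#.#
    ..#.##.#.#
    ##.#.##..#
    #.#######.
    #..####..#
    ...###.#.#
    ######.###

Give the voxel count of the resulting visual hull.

|visual hull| = 182

initial block: 10^3 = 1000
V1 z: intersect with XY mask (39 set) -- 390 left
V2 y: intersect with XZ mask (71 set) -- 272 left
V3 x: intersect with YZ mask (68 set) -- 182 left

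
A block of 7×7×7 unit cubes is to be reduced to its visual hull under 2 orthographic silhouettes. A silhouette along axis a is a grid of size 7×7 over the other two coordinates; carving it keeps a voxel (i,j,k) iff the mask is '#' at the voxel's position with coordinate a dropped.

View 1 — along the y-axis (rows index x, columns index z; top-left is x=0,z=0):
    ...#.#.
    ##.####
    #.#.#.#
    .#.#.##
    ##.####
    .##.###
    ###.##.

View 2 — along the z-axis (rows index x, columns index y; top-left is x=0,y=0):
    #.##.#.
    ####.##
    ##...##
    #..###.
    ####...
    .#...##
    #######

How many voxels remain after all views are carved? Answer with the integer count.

before carving: 343 voxels (7×7×7)
carve view 1 (along y, XZ-mask fill 32/49): 224 voxels remain
carve view 2 (along z, XY-mask fill 32/49): 150 voxels remain

remaining voxels: 150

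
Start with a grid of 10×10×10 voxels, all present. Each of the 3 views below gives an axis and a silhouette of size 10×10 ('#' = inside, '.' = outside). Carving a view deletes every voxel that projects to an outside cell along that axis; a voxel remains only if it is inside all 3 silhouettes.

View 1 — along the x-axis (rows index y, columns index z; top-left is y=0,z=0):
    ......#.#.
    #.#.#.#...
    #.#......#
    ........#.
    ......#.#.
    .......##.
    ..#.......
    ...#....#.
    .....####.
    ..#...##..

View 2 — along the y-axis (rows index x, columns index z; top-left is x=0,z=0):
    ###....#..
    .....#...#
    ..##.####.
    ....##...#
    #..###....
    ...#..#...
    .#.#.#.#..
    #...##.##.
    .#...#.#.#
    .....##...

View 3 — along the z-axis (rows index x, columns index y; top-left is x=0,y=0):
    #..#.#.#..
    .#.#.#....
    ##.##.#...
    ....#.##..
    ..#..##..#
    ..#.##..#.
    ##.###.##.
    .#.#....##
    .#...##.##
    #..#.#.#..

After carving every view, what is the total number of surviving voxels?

|visual hull| = 28

before carving: 1000 voxels (10×10×10)
  1. axis=0 (YZ plane), |mask|=24  ⇒  voxels=240
  2. axis=1 (XZ plane), |mask|=36  ⇒  voxels=74
  3. axis=2 (XY plane), |mask|=43  ⇒  voxels=28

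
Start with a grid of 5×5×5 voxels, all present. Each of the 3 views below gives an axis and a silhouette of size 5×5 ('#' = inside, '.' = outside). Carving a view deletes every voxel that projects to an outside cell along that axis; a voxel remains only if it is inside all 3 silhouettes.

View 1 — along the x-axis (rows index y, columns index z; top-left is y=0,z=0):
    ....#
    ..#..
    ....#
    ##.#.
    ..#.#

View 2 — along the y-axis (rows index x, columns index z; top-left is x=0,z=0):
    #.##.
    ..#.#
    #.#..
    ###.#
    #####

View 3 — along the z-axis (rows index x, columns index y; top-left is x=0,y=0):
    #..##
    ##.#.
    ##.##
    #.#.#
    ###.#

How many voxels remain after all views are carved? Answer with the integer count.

start: 5×5×5 = 125 voxels
carve view 1 (along x, YZ-mask fill 8/25): 40 voxels remain
carve view 2 (along y, XZ-mask fill 16/25): 27 voxels remain
carve view 3 (along z, XY-mask fill 17/25): 17 voxels remain

voxel count = 17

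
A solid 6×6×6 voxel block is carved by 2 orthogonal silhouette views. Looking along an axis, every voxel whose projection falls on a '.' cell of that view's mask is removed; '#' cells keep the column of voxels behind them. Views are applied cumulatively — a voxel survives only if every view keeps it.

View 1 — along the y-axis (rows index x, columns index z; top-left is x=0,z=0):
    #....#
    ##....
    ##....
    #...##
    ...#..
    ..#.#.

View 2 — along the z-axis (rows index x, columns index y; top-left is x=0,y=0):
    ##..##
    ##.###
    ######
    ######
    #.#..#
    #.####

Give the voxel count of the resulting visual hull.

|visual hull| = 61

before carving: 216 voxels (6×6×6)
[1] y-view keeps 12 columns → grid now 72
[2] z-view keeps 29 columns → grid now 61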